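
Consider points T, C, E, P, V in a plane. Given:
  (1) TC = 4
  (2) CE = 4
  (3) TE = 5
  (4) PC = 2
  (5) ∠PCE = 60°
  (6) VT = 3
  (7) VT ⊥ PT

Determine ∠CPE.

Step 1: By the law of cosines on triangle PCE: PE² = 2² + 4² − 2·2·4·cos(60°) = 12, so PE = 2·√3.
Step 2: By the inverse law of cosines on triangle CPE: cos(∠CPE) = (2² + (2·√3)² − 4²) / (2·2·2·√3) = 0/13.86 = 0, so ∠CPE = 90°.

Therefore, the measure of angle ∠CPE = 90°.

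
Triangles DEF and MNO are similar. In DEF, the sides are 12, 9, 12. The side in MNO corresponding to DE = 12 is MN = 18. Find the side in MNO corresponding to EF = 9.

Since the triangles are similar, the ratio of corresponding sides is constant.
Scale factor k = MN / DE = 18 / 12 = 3/2
NO = k * EF = 3/2 * 9 = 27/2

27/2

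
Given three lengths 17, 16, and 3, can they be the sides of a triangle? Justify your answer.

Sort the sides: 3, 16, 17.
It suffices to check that the sum of the two smallest exceeds the largest:
3 + 16 = 19 > 17. ✓
Yes, a valid triangle can be formed.

Yes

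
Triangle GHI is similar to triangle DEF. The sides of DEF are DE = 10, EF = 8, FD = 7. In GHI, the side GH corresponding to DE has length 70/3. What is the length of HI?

Since the triangles are similar, the ratio of corresponding sides is constant.
Scale factor k = GH / DE = 70/3 / 10 = 7/3
HI = k * EF = 7/3 * 8 = 56/3

56/3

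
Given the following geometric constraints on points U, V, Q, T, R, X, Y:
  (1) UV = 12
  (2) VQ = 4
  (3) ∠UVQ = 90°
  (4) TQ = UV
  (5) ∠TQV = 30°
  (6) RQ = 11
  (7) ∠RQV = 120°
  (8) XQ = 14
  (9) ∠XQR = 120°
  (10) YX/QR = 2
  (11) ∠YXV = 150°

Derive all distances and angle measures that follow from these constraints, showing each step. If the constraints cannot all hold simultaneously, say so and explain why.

The constraints are consistent.

From the given relations:
  TQ = UV = 12
  YX = 2·QR = 2·11 = 22

Step 1: From UV = 12, VQ = 4, and ∠UVQ = 90°, by the law of cosines:
  UQ² = UV² + VQ² - 2·UV·VQ·cos(90°) = 144 + 16 - 0 = 160
  UQ = 4·√10

Step 2: From VQ = 4, QT = 12, and ∠VQT = 30°, by the law of cosines:
  VT² = VQ² + QT² - 2·VQ·QT·cos(30°) = 16 + 144 - 83.14 = 76.86
  VT ≈ 8.77

Step 3: From VQ = 4, QR = 11, and ∠VQR = 120°, by the law of cosines:
  VR² = VQ² + QR² - 2·VQ·QR·cos(120°) = 16 + 121 + 44 = 181
  VR = √181

Step 4: From RQ = 11, QX = 14, and ∠RQX = 120°, by the law of cosines:
  RX² = RQ² + QX² - 2·RQ·QX·cos(120°) = 121 + 196 + 154 = 471
  RX ≈ 21.7

Step 5: From UQ = 4·√10, UV = 12, QV = 4, by the inverse law of cosines:
  cos(∠QUV) = (UQ² + UV² - QV²) / (2·UQ·UV)
  ∠QUV = 18.43°

Step 6: From VQ = 4, VR = √181, QR = 11, by the inverse law of cosines:
  cos(∠QVR) = (VQ² + VR² - QR²) / (2·VQ·VR)
  ∠QVR = 45.08°

Step 7: From VQ = 4, VT = 8.77, QT = 12, by the inverse law of cosines:
  cos(∠QVT) = (VQ² + VT² - QT²) / (2·VQ·VT)
  ∠QVT = 136.81°

Step 8: From QU = 4·√10, QV = 4, UV = 12, by the inverse law of cosines:
  cos(∠UQV) = (QU² + QV² - UV²) / (2·QU·QV)
  ∠UQV = 71.57°

Step 9: From TQ = 12, TV = 8.77, QV = 4, by the inverse law of cosines:
  cos(∠QTV) = (TQ² + TV² - QV²) / (2·TQ·TV)
  ∠QTV = 13.19°

Step 10: From RQ = 11, RV = √181, QV = 4, by the inverse law of cosines:
  cos(∠QRV) = (RQ² + RV² - QV²) / (2·RQ·RV)
  ∠QRV = 14.92°

Step 11: From RQ = 11, RX = 21.7, QX = 14, by the inverse law of cosines:
  cos(∠QRX) = (RQ² + RX² - QX²) / (2·RQ·RX)
  ∠QRX = 33.96°

Step 12: From XQ = 14, XR = 21.7, QR = 11, by the inverse law of cosines:
  cos(∠QXR) = (XQ² + XR² - QR²) / (2·XQ·XR)
  ∠QXR = 26.04°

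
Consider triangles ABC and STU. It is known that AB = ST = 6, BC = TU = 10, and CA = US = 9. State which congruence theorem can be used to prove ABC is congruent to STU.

Consider the given information: AB = ST = 6, BC = TU = 10, and CA = US = 9
This is not SAS or HL: SAS requires two sides and the included angle between them. HL only applies to right triangles with matching hypotenuse and leg.
The correct criterion is SSS. All three pairs of corresponding sides are equal (Side-Side-Side).

SSS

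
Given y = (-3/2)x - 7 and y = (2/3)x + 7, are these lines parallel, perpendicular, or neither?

Slope of line 1: m1 = -3/2
Slope of line 2: m2 = 2/3
m1 * m2 = -1, so perpendicular.

Perpendicular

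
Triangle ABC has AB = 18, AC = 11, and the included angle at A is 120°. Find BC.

When two sides and the included angle are known, the law of cosines gives the third side.
c^2 = a^2 + b^2 - 2ab cos(C) generalizes the Pythagorean theorem to non-right triangles.
Here: BC^2 = 324 + 121 - 396*(-1/2) = 643
BC = sqrt(643)

sqrt(643)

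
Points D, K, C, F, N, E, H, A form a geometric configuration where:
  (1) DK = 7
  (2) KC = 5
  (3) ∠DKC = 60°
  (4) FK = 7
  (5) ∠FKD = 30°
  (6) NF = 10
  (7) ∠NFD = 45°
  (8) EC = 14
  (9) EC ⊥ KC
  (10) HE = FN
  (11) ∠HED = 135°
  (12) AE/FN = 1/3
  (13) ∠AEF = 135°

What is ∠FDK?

Step 1: By the law of cosines on triangle DKF: DF² = 7² + 7² − 2·7·7·cos(30°) = 13.13, so DF ≈ 3.62.
Step 2: By the inverse law of cosines on triangle FDK: cos(∠FDK) = (3.62² + 7² − 7²) / (2·3.62·7) = 13.13/50.73 = 0.2588, so ∠FDK = 75°.

Therefore, the measure of angle ∠FDK = 75°.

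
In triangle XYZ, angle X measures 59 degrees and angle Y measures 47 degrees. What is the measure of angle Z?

The interior angles sum to 180°: angle Z = 180 - 59 - 47 = 74°.
The triangle is acute (angles 59°, 47°, 74°).

74 degrees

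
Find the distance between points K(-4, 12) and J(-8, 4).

d = sqrt((-8 - -4)^2 + (4 - 12)^2)
d = sqrt(-4^2 + -8^2)
d = sqrt(16 + 64)
d = sqrt(80) = 4*sqrt(5)

4*sqrt(5)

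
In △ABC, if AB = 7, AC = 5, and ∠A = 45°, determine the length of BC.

When two sides and the included angle are known, the law of cosines gives the third side.
c^2 = a^2 + b^2 - 2ab cos(C) generalizes the Pythagorean theorem to non-right triangles.
Here: BC^2 = 49 + 25 - 70*(sqrt(2)/2) = 74 - 35*sqrt(2)
BC = sqrt(74 - 35*sqrt(2))

sqrt(74 - 35*sqrt(2))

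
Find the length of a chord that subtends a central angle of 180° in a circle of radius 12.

Chord = 2(12) sin(90°) = 24

24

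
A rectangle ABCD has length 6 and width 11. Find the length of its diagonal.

A rectangle's diagonal splits it into two right triangles, with the diagonal as the hypotenuse.
By the Pythagorean theorem, d^2 = 6^2 + 11^2 = 157.
Therefore d = sqrt(157).

sqrt(157)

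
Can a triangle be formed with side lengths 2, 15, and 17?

No.
The triangle inequality is violated: 2 + 15 = 17 ≤ 17.
These lengths cannot form a triangle.

No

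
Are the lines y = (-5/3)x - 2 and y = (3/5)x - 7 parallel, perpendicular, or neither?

Slope of line 1: m1 = -5/3
Slope of line 2: m2 = 3/5
m1 * m2 = (-5/3) * (3/5) = -1 = -1, so the lines are perpendicular.

Perpendicular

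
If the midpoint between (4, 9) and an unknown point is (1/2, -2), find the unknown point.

Using the midpoint formula: M = ((x1 + x2)/2, (y1 + y2)/2)
We know M = (1/2, -2) and S = (4, 9)
For x: 1/2 = (4 + x2)/2, so x2 = 2*1/2 - 4 = -3
For y: -2 = (9 + y2)/2, so y2 = 2*-2 - 9 = -13
P = (-3, -13)

(-3, -13)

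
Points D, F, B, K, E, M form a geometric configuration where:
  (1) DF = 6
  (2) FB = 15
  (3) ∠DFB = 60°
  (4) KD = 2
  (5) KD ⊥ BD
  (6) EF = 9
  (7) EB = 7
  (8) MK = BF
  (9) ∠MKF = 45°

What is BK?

Step 1: By the law of cosines on triangle BFD: BD² = 15² + 6² − 2·15·6·cos(60°) = 171, so BD = 3·√19.
Step 2: By the law of cosines on triangle BDK: BK² = (3·√19)² + 2² − 2·3·√19·2·cos(90°) = 175, so BK = 5·√7.

Therefore, the length of BK = 5·√7.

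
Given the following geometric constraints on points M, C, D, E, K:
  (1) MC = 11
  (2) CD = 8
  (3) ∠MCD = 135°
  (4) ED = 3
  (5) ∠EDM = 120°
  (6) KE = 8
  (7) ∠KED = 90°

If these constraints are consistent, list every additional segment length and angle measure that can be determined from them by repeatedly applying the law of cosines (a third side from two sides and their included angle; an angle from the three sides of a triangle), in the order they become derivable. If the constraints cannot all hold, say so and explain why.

The constraints are consistent. Derivable facts, in order:
After 1 step:
- DK = √73
- MD ≈ 17.59
After 2 steps:
- ME ≈ 19.27
- ∠CDM = 26.24°
- ∠CMD = 18.76°
- ∠DKE = 20.56°
- ∠EDK = 69.44°
After 3 steps:
- ∠DEM = 52.25°
- ∠DME = 7.75°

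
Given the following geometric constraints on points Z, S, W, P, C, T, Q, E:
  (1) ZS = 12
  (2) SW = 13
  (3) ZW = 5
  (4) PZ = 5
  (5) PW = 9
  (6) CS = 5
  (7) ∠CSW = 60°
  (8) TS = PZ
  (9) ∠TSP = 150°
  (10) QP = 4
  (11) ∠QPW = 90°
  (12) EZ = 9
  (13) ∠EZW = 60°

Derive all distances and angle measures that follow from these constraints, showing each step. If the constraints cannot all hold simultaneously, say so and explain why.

The constraints are consistent.

From the given relations:
  TS = PZ = 5

Step 1: From WS = 13, SC = 5, and ∠WSC = 60°, by the law of cosines:
  WC² = WS² + SC² - 2·WS·SC·cos(60°) = 169 + 25 - 65 = 129
  WC = √129

Step 2: From WP = 9, PQ = 4, and ∠WPQ = 90°, by the law of cosines:
  WQ² = WP² + PQ² - 2·WP·PQ·cos(90°) = 81 + 16 - 0 = 97
  WQ = √97

Step 3: From WZ = 5, ZE = 9, and ∠WZE = 60°, by the law of cosines:
  WE² = WZ² + ZE² - 2·WZ·ZE·cos(60°) = 25 + 81 - 45 = 61
  WE = √61

Step 4: From ZP = 5, ZW = 5, PW = 9, by the inverse law of cosines:
  cos(∠PZW) = (ZP² + ZW² - PW²) / (2·ZP·ZW)
  ∠PZW = 128.32°

Step 5: From ZS = 12, ZW = 5, SW = 13, by the inverse law of cosines:
  cos(∠SZW) = (ZS² + ZW² - SW²) / (2·ZS·ZW)
  ∠SZW = 90°

Step 6: From SW = 13, SZ = 12, WZ = 5, by the inverse law of cosines:
  cos(∠WSZ) = (SW² + SZ² - WZ²) / (2·SW·SZ)
  ∠WSZ = 22.62°

Step 7: From WP = 9, WZ = 5, PZ = 5, by the inverse law of cosines:
  cos(∠PWZ) = (WP² + WZ² - PZ²) / (2·WP·WZ)
  ∠PWZ = 25.84°

Step 8: From WS = 13, WZ = 5, SZ = 12, by the inverse law of cosines:
  cos(∠SWZ) = (WS² + WZ² - SZ²) / (2·WS·WZ)
  ∠SWZ = 67.38°

Step 9: From PW = 9, PZ = 5, WZ = 5, by the inverse law of cosines:
  cos(∠WPZ) = (PW² + PZ² - WZ²) / (2·PW·PZ)
  ∠WPZ = 25.84°

Step 10: From WC = √129, WS = 13, CS = 5, by the inverse law of cosines:
  cos(∠CWS) = (WC² + WS² - CS²) / (2·WC·WS)
  ∠CWS = 22.41°

Step 11: From WE = √61, WZ = 5, EZ = 9, by the inverse law of cosines:
  cos(∠EWZ) = (WE² + WZ² - EZ²) / (2·WE·WZ)
  ∠EWZ = 86.33°

Step 12: From WP = 9, WQ = √97, PQ = 4, by the inverse law of cosines:
  cos(∠PWQ) = (WP² + WQ² - PQ²) / (2·WP·WQ)
  ∠PWQ = 23.96°

Step 13: From CS = 5, CW = √129, SW = 13, by the inverse law of cosines:
  cos(∠SCW) = (CS² + CW² - SW²) / (2·CS·CW)
  ∠SCW = 97.59°

Step 14: From QP = 4, QW = √97, PW = 9, by the inverse law of cosines:
  cos(∠PQW) = (QP² + QW² - PW²) / (2·QP·QW)
  ∠PQW = 66.04°

Step 15: From EW = √61, EZ = 9, WZ = 5, by the inverse law of cosines:
  cos(∠WEZ) = (EW² + EZ² - WZ²) / (2·EW·EZ)
  ∠WEZ = 33.67°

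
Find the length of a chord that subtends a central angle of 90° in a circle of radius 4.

Chord = 2(4) sin(45°) = 4*sqrt(2)

4*sqrt(2)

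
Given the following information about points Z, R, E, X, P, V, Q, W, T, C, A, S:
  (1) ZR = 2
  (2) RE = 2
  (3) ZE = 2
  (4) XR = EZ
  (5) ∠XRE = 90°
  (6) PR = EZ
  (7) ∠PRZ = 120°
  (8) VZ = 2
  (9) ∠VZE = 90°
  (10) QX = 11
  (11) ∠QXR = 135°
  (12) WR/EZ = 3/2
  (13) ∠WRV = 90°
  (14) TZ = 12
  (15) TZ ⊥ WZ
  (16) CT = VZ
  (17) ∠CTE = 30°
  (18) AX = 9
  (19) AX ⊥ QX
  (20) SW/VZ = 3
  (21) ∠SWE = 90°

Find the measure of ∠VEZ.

Step 1: By the law of cosines on triangle EZV: EV² = 2² + 2² − 2·2·2·cos(90°) = 8, so EV = 2·√2.
Step 2: By the inverse law of cosines on triangle VEZ: cos(∠VEZ) = ((2·√2)² + 2² − 2²) / (2·2·√2·2) = 8/11.31 = 0.7071, so ∠VEZ = 45°.

Therefore, the measure of angle ∠VEZ = 45°.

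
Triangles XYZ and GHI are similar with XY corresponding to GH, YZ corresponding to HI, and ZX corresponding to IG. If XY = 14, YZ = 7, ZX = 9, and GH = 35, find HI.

Similar triangles have proportional sides. Setting up the proportion:
GH / XY = HI / YZ
35 / 14 = HI / 7
HI = 7 * 35 / 14 = 35/2.

35/2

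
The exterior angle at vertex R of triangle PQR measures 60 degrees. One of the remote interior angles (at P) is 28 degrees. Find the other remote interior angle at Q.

The exterior angle theorem states that an exterior angle equals the sum of the two non-adjacent interior angles.
So 60 = 28 + angle Q, which gives angle Q = 60 - 28 = 32 degrees.

32 degrees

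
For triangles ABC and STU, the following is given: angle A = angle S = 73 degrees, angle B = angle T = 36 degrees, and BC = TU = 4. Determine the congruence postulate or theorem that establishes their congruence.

The given information provides:
angle A = angle S = 73 degrees, angle B = angle T = 36 degrees, and BC = TU = 4
This matches the AAS congruence theorem.
Two pairs of corresponding angles and a non-included side are equal (Angle-Angle-Side).

AAS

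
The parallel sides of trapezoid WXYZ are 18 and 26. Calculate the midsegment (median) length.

The midsegment of a trapezoid = (base1 + base2) / 2
midsegment = (18 + 26) / 2
midsegment = 44 / 2
midsegment = 22

22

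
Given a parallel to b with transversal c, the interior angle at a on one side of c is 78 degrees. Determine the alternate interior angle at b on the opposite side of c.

Alternate interior angles lie on opposite sides of the transversal, between the parallel lines.
By the alternate interior angle theorem, they are equal: 78 degrees.

78 degrees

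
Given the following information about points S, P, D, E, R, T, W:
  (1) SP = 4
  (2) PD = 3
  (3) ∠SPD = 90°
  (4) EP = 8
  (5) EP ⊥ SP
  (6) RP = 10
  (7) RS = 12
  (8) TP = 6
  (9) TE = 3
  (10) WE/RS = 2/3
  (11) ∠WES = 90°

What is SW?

From the given relations: WE = 2/3·RS = 2/3·12 = 8.
Step 1: By the law of cosines on triangle EPS: ES² = 8² + 4² − 2·8·4·cos(90°) = 80, so ES = 4·√5.
Step 2: By the law of cosines on triangle SEW: SW² = (4·√5)² + 8² − 2·4·√5·8·cos(90°) = 144, so SW = 12.

Therefore, the length of SW = 12.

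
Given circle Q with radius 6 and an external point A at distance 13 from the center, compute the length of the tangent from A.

The tangent, radius, and line from the external point to the center form a right triangle.
The right angle is where the tangent meets the radius.
By the Pythagorean theorem: tangent² + 6² = 13²
tangent² = 169 - 36 = 133
tangent = sqrt(133)

sqrt(133)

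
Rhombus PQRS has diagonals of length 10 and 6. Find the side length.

The diagonals of a rhombus bisect each other at right angles.
Half-diagonals: 10/2 = 5 and 6/2 = 3
side = sqrt(5^2 + 3^2)
side = sqrt(25 + 9)
side = sqrt(34)

sqrt(34)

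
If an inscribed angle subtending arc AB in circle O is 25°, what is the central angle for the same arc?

By the inscribed angle theorem, the central angle is twice the inscribed angle.
Central angle = 2 × 25° = 50°

50°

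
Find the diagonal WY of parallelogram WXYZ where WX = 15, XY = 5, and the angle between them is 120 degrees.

The diagonal of a parallelogram can be found by treating two adjacent sides and the diagonal as a triangle.
Applying the law of cosines with sides 15, 5 and included angle 120°:
d^2 = 225 + 25 - 150*cos(120°) = 325
d = 5*sqrt(13)

5*sqrt(13)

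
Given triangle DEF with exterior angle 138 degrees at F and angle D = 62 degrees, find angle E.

angle E = 138 - 62 = 76 degrees (exterior angle theorem).

76 degrees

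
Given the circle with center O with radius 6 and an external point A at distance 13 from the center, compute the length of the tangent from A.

tangent = √(d² - r²) = √(13² - 6²) = √(169 - 36) = √133 = sqrt(133)

sqrt(133)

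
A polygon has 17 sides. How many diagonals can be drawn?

Each of the 17 vertices connects to 14 non-adjacent vertices via diagonals.
Total connections = 17 × 14 = 238, but each diagonal is counted twice.
Number of diagonals = 238 / 2 = 119.

119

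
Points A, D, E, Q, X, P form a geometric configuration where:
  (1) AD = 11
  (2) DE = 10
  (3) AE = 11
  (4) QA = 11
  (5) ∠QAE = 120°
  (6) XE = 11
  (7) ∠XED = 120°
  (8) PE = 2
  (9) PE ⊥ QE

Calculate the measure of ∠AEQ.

Step 1: By the law of cosines on triangle EAQ: EQ² = 11² + 11² − 2·11·11·cos(120°) = 363, so EQ = 11·√3.
Step 2: By the inverse law of cosines on triangle AEQ: cos(∠AEQ) = (11² + (11·√3)² − 11²) / (2·11·11·√3) = 363/419.16 = 0.866, so ∠AEQ = 30°.

Therefore, the measure of angle ∠AEQ = 30°.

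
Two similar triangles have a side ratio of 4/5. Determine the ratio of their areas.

Area ratio = (side ratio)^2 = (4/5)^2 = 16:25.

16:25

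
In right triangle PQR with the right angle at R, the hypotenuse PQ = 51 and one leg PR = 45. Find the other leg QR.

Rearranging the Pythagorean theorem to solve for the unknown leg:
leg^2 = hypotenuse^2 - known_leg^2 = 2601 - 2025 = 576
leg = sqrt(576) = 24.

24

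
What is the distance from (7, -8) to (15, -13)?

d = sqrt((8)^2 + (-5)^2) = sqrt(89)

sqrt(89)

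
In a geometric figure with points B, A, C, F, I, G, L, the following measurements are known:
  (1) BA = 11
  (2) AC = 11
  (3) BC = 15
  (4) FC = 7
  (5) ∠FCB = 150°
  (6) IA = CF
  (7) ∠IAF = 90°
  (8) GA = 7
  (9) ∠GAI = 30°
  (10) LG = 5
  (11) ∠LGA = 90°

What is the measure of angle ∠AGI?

From the given relations: IA = CF = 7.
Step 1: By the law of cosines on triangle GAI: GI² = 7² + 7² − 2·7·7·cos(30°) = 13.13, so GI ≈ 3.62.
Step 2: By the inverse law of cosines on triangle AGI: cos(∠AGI) = (7² + 3.62² − 7²) / (2·7·3.62) = 13.13/50.73 = 0.2588, so ∠AGI = 75°.

Therefore, the measure of angle ∠AGI = 75°.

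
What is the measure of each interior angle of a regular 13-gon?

Each interior angle of a regular n-gon is (n - 2) * 180 / n.
For n = 13: (13 - 2) * 180 / 13 = 1980/13 = 1980/13 degrees.

1980/13 degrees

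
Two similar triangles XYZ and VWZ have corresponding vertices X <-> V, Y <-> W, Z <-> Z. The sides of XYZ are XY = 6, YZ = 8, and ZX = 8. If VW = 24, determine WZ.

Since the triangles are similar, the ratio of corresponding sides is constant.
Scale factor k = VW / XY = 24 / 6 = 4
WZ = k * YZ = 4 * 8 = 32

32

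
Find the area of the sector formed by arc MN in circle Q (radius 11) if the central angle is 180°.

Sector area = π(11²)(1/2) = 121*pi/2

121*pi/2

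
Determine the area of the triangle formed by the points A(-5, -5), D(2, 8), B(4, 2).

Using the Shoelace formula for a triangle:
Area = (1/2)|x0(y1 - y2) + x1(y2 - y0) + x2(y0 - y1)|
Area = (1/2)|-5(8 - 2) + 2(2 - -5) + 4(-5 - 8)|
Area = (1/2)|-30 + 14 + -52|
Area = (1/2)|-68|
Area = (1/2)(68)
Area = 34

34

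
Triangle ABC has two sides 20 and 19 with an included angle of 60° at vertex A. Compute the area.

Area = (1/2) * AB * AC * sin(A)
Area = (1/2) * 20 * 19 * sin(60°)
Area = (1/2) * 20 * 19 * sqrt(3)/2
Area = 95*sqrt(3)

95*sqrt(3)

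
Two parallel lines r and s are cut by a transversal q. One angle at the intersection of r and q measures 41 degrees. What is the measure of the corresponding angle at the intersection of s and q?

Corresponding angles formed by parallel lines and a transversal are equal.
The given angle is 41 degrees.
The corresponding angle = 41 degrees.

41 degrees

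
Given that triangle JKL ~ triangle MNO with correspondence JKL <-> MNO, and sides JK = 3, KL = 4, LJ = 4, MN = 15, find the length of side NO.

Similar triangles have proportional sides. Setting up the proportion:
MN / JK = NO / KL
15 / 3 = NO / 4
NO = 4 * 15 / 3 = 20.

20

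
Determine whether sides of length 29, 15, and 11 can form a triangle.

The longest side is 29. The other two sides sum to 11 + 15 = 26.
Since 26 ≤ 29, the two shorter sides cannot reach around to close the triangle.

No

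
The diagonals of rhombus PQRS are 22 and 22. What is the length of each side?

The diagonals of a rhombus bisect each other at right angles.
Half-diagonals: 22/2 = 11 and 22/2 = 11
side = sqrt(11^2 + 11^2)
side = sqrt(121 + 121)
side = sqrt(242) = 11*sqrt(2)

11*sqrt(2)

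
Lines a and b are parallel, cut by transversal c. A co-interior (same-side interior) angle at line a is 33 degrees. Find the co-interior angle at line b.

Co-interior (same-side interior) angles are between the parallel lines on the same side of the transversal.
Unlike corresponding or alternate interior angles, they are supplementary rather than equal.
So the angle = 180 - 33 = 147 degrees.

147 degrees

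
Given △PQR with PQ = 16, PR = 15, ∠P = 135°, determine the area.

When two sides and the included angle are known, the area formula is (1/2)ab sin(C).
The height from one side to the opposite vertex is 15 sin(135°) = 15*sqrt(2)/2.
Area = (1/2) * 16 * 15*sqrt(2)/2 = 60*sqrt(2).

60*sqrt(2)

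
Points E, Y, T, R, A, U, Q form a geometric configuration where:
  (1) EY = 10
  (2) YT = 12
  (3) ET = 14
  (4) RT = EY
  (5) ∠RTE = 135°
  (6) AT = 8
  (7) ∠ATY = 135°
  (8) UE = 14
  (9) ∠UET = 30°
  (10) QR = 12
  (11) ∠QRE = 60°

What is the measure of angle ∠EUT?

Step 1: By the law of cosines on triangle UET: UT² = 14² + 14² − 2·14·14·cos(30°) = 52.52, so UT ≈ 7.25.
Step 2: By the inverse law of cosines on triangle EUT: cos(∠EUT) = (14² + 7.25² − 14²) / (2·14·7.25) = 52.52/202.91 = 0.2588, so ∠EUT = 75°.

Therefore, the measure of angle ∠EUT = 75°.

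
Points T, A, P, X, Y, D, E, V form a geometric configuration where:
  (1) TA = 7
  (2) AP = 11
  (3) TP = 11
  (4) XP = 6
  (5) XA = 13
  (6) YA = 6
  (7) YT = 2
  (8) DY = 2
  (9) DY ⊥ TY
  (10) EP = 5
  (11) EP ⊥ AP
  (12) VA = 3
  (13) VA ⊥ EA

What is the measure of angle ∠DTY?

Step 1: By the law of cosines on triangle TYD: TD² = 2² + 2² − 2·2·2·cos(90°) = 8, so TD = 2·√2.
Step 2: By the inverse law of cosines on triangle DTY: cos(∠DTY) = ((2·√2)² + 2² − 2²) / (2·2·√2·2) = 8/11.31 = 0.7071, so ∠DTY = 45°.

Therefore, the measure of angle ∠DTY = 45°.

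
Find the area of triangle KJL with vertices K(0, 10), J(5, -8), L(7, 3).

Using the Shoelace formula for a triangle:
Area = (1/2)|x0(y1 - y2) + x1(y2 - y0) + x2(y0 - y1)|
Area = (1/2)|0(-8 - 3) + 5(3 - 10) + 7(10 - -8)|
Area = (1/2)|0 + -35 + 126|
Area = (1/2)|91|
Area = (1/2)(91)
Area = 91/2

91/2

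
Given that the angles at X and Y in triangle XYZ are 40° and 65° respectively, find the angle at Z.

The interior angles sum to 180°: angle Z = 180 - 40 - 65 = 75°.
The triangle is acute (angles 40°, 65°, 75°).

75 degrees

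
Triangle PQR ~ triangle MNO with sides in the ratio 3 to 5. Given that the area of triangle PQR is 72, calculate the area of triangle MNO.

For similar figures, the area ratio equals the square of the side ratio.
Side ratio (PQR to MNO) = 3:5, so area ratio = 3^2:5^2 = 9:25.
If the area of PQR is 72, then the area of MNO = 72 * (25/9) = 200.

200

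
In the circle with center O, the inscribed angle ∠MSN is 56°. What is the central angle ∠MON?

By the inscribed angle theorem, the central angle is twice the inscribed angle.
Central angle = 2 × 56° = 112°

112°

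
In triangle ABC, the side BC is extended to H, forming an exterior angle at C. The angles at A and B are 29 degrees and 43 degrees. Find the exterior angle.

The interior angle at C is 180 - 29 - 43 = 108 degrees.
The exterior angle and interior angle at C are supplementary:
Exterior angle = 180 - 108 = 72 degrees.

72 degrees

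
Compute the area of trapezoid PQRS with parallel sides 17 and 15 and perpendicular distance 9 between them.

A trapezoid's area equals the midsegment times the height.
The midsegment is (17 + 15) / 2 = 16.
Area = 16 * 9 = 144.

144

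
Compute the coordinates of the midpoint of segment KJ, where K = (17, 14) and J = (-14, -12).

The midpoint is the average of the coordinates:
x: (17 + -14)/2 = 3/2
y: (14 + -12)/2 = 1
Midpoint = (3/2, 1)

(3/2, 1)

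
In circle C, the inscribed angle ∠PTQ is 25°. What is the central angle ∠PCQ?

Central angle = 2 × 25° = 50° (inscribed angle theorem).

50°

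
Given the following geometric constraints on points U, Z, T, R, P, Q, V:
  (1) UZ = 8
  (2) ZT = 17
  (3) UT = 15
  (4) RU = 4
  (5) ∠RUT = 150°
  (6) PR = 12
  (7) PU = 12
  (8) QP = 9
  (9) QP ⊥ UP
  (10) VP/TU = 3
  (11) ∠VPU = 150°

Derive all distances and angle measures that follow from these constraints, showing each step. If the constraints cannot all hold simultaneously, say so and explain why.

The constraints are consistent.

From the given relations:
  VP = 3·TU = 3·15 = 45

Step 1: From UP = 12, PQ = 9, and ∠UPQ = 90°, by the law of cosines:
  UQ² = UP² + PQ² - 2·UP·PQ·cos(90°) = 144 + 81 - 0 = 225
  UQ = 15

Step 2: From UP = 12, PV = 45, and ∠UPV = 150°, by the law of cosines:
  UV² = UP² + PV² - 2·UP·PV·cos(150°) = 144 + 2025 + 935.3 = 3104
  UV ≈ 55.72

Step 3: From TU = 15, UR = 4, and ∠TUR = 150°, by the law of cosines:
  TR² = TU² + UR² - 2·TU·UR·cos(150°) = 225 + 16 + 103.9 = 344.9
  TR ≈ 18.57

Step 4: From UP = 12, UR = 4, PR = 12, by the inverse law of cosines:
  cos(∠PUR) = (UP² + UR² - PR²) / (2·UP·UR)
  ∠PUR = 80.41°

Step 5: From UT = 15, UZ = 8, TZ = 17, by the inverse law of cosines:
  cos(∠TUZ) = (UT² + UZ² - TZ²) / (2·UT·UZ)
  ∠TUZ = 90°

Step 6: From ZT = 17, ZU = 8, TU = 15, by the inverse law of cosines:
  cos(∠TZU) = (ZT² + ZU² - TU²) / (2·ZT·ZU)
  ∠TZU = 61.93°

Step 7: From TU = 15, TZ = 17, UZ = 8, by the inverse law of cosines:
  cos(∠UTZ) = (TU² + TZ² - UZ²) / (2·TU·TZ)
  ∠UTZ = 28.07°

Step 8: From RP = 12, RU = 4, PU = 12, by the inverse law of cosines:
  cos(∠PRU) = (RP² + RU² - PU²) / (2·RP·RU)
  ∠PRU = 80.41°

Step 9: From PR = 12, PU = 12, RU = 4, by the inverse law of cosines:
  cos(∠RPU) = (PR² + PU² - RU²) / (2·PR·PU)
  ∠RPU = 19.19°

Step 10: From UP = 12, UQ = 15, PQ = 9, by the inverse law of cosines:
  cos(∠PUQ) = (UP² + UQ² - PQ²) / (2·UP·UQ)
  ∠PUQ = 36.87°

Step 11: From UP = 12, UV = 55.72, PV = 45, by the inverse law of cosines:
  cos(∠PUV) = (UP² + UV² - PV²) / (2·UP·UV)
  ∠PUV = 23.82°

Step 12: From TR = 18.57, TU = 15, RU = 4, by the inverse law of cosines:
  cos(∠RTU) = (TR² + TU² - RU²) / (2·TR·TU)
  ∠RTU = 6.18°

Step 13: From RT = 18.57, RU = 4, TU = 15, by the inverse law of cosines:
  cos(∠TRU) = (RT² + RU² - TU²) / (2·RT·RU)
  ∠TRU = 23.82°

Step 14: From QP = 9, QU = 15, PU = 12, by the inverse law of cosines:
  cos(∠PQU) = (QP² + QU² - PU²) / (2·QP·QU)
  ∠PQU = 53.13°

Step 15: From VP = 45, VU = 55.72, PU = 12, by the inverse law of cosines:
  cos(∠PVU) = (VP² + VU² - PU²) / (2·VP·VU)
  ∠PVU = 6.18°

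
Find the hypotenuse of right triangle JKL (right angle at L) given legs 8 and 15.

JK = sqrt(8^2 + 15^2) = sqrt(289) = 17

17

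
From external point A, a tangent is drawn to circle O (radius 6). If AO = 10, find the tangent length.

The tangent, radius, and line from the external point to the center form a right triangle.
The right angle is where the tangent meets the radius.
By the Pythagorean theorem: tangent² + 6² = 10²
tangent² = 100 - 36 = 64
tangent = 8

8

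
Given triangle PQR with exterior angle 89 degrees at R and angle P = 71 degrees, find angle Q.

angle Q = 89 - 71 = 18 degrees (exterior angle theorem).

18 degrees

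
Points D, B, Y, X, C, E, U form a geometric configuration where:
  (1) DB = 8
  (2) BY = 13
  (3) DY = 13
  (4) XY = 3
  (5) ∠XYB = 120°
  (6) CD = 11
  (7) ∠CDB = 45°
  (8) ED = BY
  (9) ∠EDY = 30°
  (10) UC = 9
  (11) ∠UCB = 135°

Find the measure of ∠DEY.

From the given relations: ED = BY = 13.
Step 1: By the law of cosines on triangle EDY: EY² = 13² + 13² − 2·13·13·cos(30°) = 45.28, so EY ≈ 6.73.
Step 2: By the inverse law of cosines on triangle DEY: cos(∠DEY) = (13² + 6.73² − 13²) / (2·13·6.73) = 45.28/174.96 = 0.2588, so ∠DEY = 75°.

Therefore, the measure of angle ∠DEY = 75°.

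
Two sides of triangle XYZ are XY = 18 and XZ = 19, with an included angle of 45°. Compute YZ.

Law of cosines: YZ^2 = 18^2 + 19^2 - 2(18)(19)cos(45°) = 685 - 342*sqrt(2), so YZ = sqrt(685 - 342*sqrt(2)).

sqrt(685 - 342*sqrt(2))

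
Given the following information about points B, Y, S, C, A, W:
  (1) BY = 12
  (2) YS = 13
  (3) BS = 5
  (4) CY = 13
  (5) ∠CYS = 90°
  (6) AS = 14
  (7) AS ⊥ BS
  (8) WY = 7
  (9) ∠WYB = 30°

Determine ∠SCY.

Step 1: By the law of cosines on triangle CYS: CS² = 13² + 13² − 2·13·13·cos(90°) = 338, so CS = 13·√2.
Step 2: By the inverse law of cosines on triangle SCY: cos(∠SCY) = ((13·√2)² + 13² − 13²) / (2·13·√2·13) = 338/478 = 0.7071, so ∠SCY = 45°.

Therefore, the measure of angle ∠SCY = 45°.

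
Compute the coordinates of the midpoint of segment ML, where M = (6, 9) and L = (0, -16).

The midpoint is the average of the coordinates:
x: (6 + 0)/2 = 3
y: (9 + -16)/2 = -7/2
Midpoint = (3, -7/2)

(3, -7/2)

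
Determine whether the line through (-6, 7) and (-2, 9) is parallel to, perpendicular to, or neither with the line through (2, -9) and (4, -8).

Slope of line 1: m1 = (9 - 7)/(-2 - -6) = 2/4 = 1/2
Slope of line 2: m2 = (-8 - -9)/(4 - 2) = 1/2 = 1/2
m1 = m2, so the lines are parallel.

Parallel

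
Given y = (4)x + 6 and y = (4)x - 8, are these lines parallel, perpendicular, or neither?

Slope of line 1: m1 = 4
Slope of line 2: m2 = 4
Two lines are parallel if and only if they have equal slopes (or both are vertical).
Here m1 = m2 = 4, confirming the lines are parallel.

Parallel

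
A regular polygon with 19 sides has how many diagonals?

Each of the 19 vertices connects to 16 non-adjacent vertices via diagonals.
Total connections = 19 × 16 = 304, but each diagonal is counted twice.
Number of diagonals = 304 / 2 = 152.

152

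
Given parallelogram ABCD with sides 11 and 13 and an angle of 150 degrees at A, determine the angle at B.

Opposite sides of a parallelogram are parallel, so consecutive angles form co-interior angles on a transversal.
Co-interior angles sum to 180°, giving angle B = 180 - 150 = 30 degrees.

30 degrees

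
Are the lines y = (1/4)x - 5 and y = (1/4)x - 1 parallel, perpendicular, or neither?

Slope of line 1: m1 = 1/4
Slope of line 2: m2 = 1/4
Since m1 = m2 = 1/4, the lines are parallel.

Parallel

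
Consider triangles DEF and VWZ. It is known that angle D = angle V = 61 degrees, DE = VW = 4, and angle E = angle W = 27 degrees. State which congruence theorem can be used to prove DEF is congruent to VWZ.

The given information matches ASA: Two pairs of corresponding angles and the included side are equal (Angle-Side-Angle).

ASA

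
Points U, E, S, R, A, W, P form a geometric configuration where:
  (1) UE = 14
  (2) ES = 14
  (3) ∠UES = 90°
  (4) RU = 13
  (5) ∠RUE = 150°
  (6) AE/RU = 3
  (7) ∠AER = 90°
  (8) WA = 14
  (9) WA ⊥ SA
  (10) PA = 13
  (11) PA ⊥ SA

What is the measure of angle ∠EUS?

Step 1: By the law of cosines on triangle UES: US² = 14² + 14² − 2·14·14·cos(90°) = 392, so US = 14·√2.
Step 2: By the inverse law of cosines on triangle EUS: cos(∠EUS) = (14² + (14·√2)² − 14²) / (2·14·14·√2) = 392/554.37 = 0.7071, so ∠EUS = 45°.

Therefore, the measure of angle ∠EUS = 45°.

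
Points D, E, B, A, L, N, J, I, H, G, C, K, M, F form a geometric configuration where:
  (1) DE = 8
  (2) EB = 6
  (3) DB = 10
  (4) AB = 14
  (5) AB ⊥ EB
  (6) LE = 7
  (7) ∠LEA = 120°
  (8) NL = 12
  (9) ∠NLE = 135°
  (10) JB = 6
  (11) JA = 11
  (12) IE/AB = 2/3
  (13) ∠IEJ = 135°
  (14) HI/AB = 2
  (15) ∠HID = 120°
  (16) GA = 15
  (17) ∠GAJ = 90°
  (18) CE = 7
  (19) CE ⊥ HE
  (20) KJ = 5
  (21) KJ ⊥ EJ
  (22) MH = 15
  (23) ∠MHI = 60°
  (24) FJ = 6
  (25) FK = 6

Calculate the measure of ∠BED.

Step 1: By the inverse law of cosines on triangle BED: cos(∠BED) = (6² + 8² − 10²) / (2·6·8) = 0/96 = 0, so ∠BED = 90°.

Therefore, the measure of angle ∠BED = 90°.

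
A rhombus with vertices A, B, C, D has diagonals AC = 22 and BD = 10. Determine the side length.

The diagonals of a rhombus bisect each other at right angles.
Half-diagonals: 22/2 = 11 and 10/2 = 5
side = sqrt(11^2 + 5^2)
side = sqrt(121 + 25)
side = sqrt(146)

sqrt(146)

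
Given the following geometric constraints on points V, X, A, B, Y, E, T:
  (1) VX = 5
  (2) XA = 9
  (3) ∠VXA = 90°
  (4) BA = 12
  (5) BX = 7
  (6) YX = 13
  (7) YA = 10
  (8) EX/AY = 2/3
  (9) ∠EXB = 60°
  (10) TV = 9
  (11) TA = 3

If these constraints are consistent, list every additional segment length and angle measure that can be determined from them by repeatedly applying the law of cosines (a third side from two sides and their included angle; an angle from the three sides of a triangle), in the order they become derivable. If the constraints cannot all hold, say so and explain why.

The constraints are consistent. Derivable facts, in order:
After 1 step:
- BE ≈ 6.84
- VA = √106
- ∠ABX = 48.19°
- ∠AXB = 96.38°
- ∠AXY = 50.13°
- ∠AYX = 43.69°
- ∠BAX = 35.43°
- ∠XAY = 86.18°
After 2 steps:
- ∠ATV = 107.24°
- ∠AVT = 16.16°
- ∠AVX = 60.95°
- ∠BEX = 62.42°
- ∠EBX = 57.58°
- ∠TAV = 56.61°
- ∠VAX = 29.05°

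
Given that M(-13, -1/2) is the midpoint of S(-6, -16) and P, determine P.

Using the midpoint formula: M = ((x1 + x2)/2, (y1 + y2)/2)
We know M = (-13, -1/2) and S = (-6, -16)
For x: -13 = (-6 + x2)/2, so x2 = 2*-13 - -6 = -20
For y: -1/2 = (-16 + y2)/2, so y2 = 2*-1/2 - -16 = 15
P = (-20, 15)

(-20, 15)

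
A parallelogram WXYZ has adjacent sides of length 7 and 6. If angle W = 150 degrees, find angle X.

In a parallelogram, consecutive angles are supplementary (sum to 180°).
angle X = 180 - angle W
angle X = 180 - 150
angle X = 30 degrees

30 degrees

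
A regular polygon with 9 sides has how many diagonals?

Each of the 9 vertices connects to 6 non-adjacent vertices via diagonals.
Total connections = 9 × 6 = 54, but each diagonal is counted twice.
Number of diagonals = 54 / 2 = 27.

27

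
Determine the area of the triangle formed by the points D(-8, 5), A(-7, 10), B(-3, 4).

Shoelace: Area = (1/2)|-8(10-4) + -7(4-5) + -3(5-10)| = (1/2)(26) = 13

13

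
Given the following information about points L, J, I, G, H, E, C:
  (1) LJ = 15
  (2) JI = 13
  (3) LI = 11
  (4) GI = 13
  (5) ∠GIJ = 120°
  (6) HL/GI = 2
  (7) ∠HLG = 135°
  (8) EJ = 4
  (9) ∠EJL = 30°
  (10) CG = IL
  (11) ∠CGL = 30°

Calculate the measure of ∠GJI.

Step 1: By the law of cosines on triangle JIG: JG² = 13² + 13² − 2·13·13·cos(120°) = 507, so JG = 13·√3.
Step 2: By the inverse law of cosines on triangle GJI: cos(∠GJI) = ((13·√3)² + 13² − 13²) / (2·13·√3·13) = 507/585.43 = 0.866, so ∠GJI = 30°.

Therefore, the measure of angle ∠GJI = 30°.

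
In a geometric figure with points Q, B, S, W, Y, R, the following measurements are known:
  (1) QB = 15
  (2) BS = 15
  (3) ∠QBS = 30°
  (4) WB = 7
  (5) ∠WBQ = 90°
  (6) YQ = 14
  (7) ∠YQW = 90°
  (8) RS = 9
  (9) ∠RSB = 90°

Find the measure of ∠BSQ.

Step 1: By the law of cosines on triangle SBQ: SQ² = 15² + 15² − 2·15·15·cos(30°) = 60.29, so SQ ≈ 7.76.
Step 2: By the inverse law of cosines on triangle BSQ: cos(∠BSQ) = (15² + 7.76² − 15²) / (2·15·7.76) = 60.29/232.94 = 0.2588, so ∠BSQ = 75°.

Therefore, the measure of angle ∠BSQ = 75°.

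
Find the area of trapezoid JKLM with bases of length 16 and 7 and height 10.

Area of a trapezoid = (base1 + base2) * height / 2
Area = (16 + 7) * 10 / 2
Area = 23 * 10 / 2
Area = 230 / 2
Area = 115

115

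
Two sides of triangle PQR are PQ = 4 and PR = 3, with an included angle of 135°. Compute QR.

When two sides and the included angle are known, the law of cosines gives the third side.
c^2 = a^2 + b^2 - 2ab cos(C) generalizes the Pythagorean theorem to non-right triangles.
Here: QR^2 = 16 + 9 - 24*(-sqrt(2)/2) = 12*sqrt(2) + 25
QR = sqrt(12*sqrt(2) + 25)

sqrt(12*sqrt(2) + 25)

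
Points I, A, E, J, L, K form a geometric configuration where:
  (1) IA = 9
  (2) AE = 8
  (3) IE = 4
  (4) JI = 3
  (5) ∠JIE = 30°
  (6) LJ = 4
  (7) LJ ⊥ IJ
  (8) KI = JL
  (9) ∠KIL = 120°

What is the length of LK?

From the given relations: KI = JL = 4.
Step 1: By the law of cosines on triangle LJI: LI² = 4² + 3² − 2·4·3·cos(90°) = 25, so LI = 5.
Step 2: By the law of cosines on triangle LIK: LK² = 5² + 4² − 2·5·4·cos(120°) = 61, so LK = √61.

Therefore, the length of LK = √61.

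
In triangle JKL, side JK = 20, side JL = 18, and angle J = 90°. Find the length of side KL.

Since angle J = 90°, this is a right triangle and the law of cosines reduces to the Pythagorean theorem.
KL^2 = 20^2 + 18^2 = 724
KL = 2*sqrt(181)

2*sqrt(181)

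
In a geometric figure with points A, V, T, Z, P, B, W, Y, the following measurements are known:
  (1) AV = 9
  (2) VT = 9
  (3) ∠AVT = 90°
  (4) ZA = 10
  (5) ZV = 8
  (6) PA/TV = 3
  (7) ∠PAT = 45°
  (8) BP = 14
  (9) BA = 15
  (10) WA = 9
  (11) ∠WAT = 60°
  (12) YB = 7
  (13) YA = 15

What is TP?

From the given relations: PA = 3·TV = 3·9 = 27.
Step 1: By the law of cosines on triangle AVT: AT² = 9² + 9² − 2·9·9·cos(90°) = 162, so AT = 9·√2.
Step 2: By the law of cosines on triangle TAP: TP² = (9·√2)² + 27² − 2·9·√2·27·cos(45°) = 405, so TP = 9·√5.

Therefore, the length of TP = 9·√5.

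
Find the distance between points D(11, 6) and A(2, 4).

d = sqrt((2 - 11)^2 + (4 - 6)^2)
d = sqrt(-9^2 + -2^2)
d = sqrt(81 + 4)
d = sqrt(85)

sqrt(85)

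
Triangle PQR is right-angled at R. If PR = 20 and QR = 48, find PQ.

By the Pythagorean theorem: PQ^2 = PR^2 + QR^2
PQ^2 = 20^2 + 48^2 = 400 + 2304 = 2704
PQ = sqrt(2704) = 52

52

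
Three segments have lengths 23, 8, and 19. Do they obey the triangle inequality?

Sort the sides: 8, 19, 23.
It suffices to check that the sum of the two smallest exceeds the largest:
8 + 19 = 27 > 23. ✓
Yes, a valid triangle can be formed.

Yes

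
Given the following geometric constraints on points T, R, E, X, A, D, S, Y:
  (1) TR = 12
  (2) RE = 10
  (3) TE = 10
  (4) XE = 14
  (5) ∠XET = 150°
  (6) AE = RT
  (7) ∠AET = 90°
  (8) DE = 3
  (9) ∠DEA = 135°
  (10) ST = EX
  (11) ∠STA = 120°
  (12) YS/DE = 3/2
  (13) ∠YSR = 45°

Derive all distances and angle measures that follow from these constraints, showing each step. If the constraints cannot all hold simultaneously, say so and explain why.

The constraints are consistent.

From the given relations:
  AE = RT = 12
  ST = EX = 14
  YS = 3/2·DE = 3/2·3 ≈ 4.5

Step 1: From TE = 10, EX = 14, and ∠TEX = 150°, by the law of cosines:
  TX² = TE² + EX² - 2·TE·EX·cos(150°) = 100 + 196 + 242.5 = 538.5
  TX ≈ 23.21

Step 2: From TE = 10, EA = 12, and ∠TEA = 90°, by the law of cosines:
  TA² = TE² + EA² - 2·TE·EA·cos(90°) = 100 + 144 - 0 = 244
  TA = 2·√61

Step 3: From AE = 12, ED = 3, and ∠AED = 135°, by the law of cosines:
  AD² = AE² + ED² - 2·AE·ED·cos(135°) = 144 + 9 + 50.91 = 203.9
  AD ≈ 14.28

Step 4: From TE = 10, TR = 12, ER = 10, by the inverse law of cosines:
  cos(∠ETR) = (TE² + TR² - ER²) / (2·TE·TR)
  ∠ETR = 53.13°

Step 5: From RE = 10, RT = 12, ET = 10, by the inverse law of cosines:
  cos(∠ERT) = (RE² + RT² - ET²) / (2·RE·RT)
  ∠ERT = 53.13°

Step 6: From ER = 10, ET = 10, RT = 12, by the inverse law of cosines:
  cos(∠RET) = (ER² + ET² - RT²) / (2·ER·ET)
  ∠RET = 73.74°

Step 7: From AT = 2·√61, TS = 14, and ∠ATS = 120°, by the law of cosines:
  AS² = AT² + TS² - 2·AT·TS·cos(120°) = 244 + 196 + 218.7 = 658.7
  AS ≈ 25.66

Step 8: From TA = 2·√61, TE = 10, AE = 12, by the inverse law of cosines:
  cos(∠ATE) = (TA² + TE² - AE²) / (2·TA·TE)
  ∠ATE = 50.19°

Step 9: From TE = 10, TX = 23.21, EX = 14, by the inverse law of cosines:
  cos(∠ETX) = (TE² + TX² - EX²) / (2·TE·TX)
  ∠ETX = 17.56°

Step 10: From XE = 14, XT = 23.21, ET = 10, by the inverse law of cosines:
  cos(∠EXT) = (XE² + XT² - ET²) / (2·XE·XT)
  ∠EXT = 12.44°

Step 11: From AD = 14.28, AE = 12, DE = 3, by the inverse law of cosines:
  cos(∠DAE) = (AD² + AE² - DE²) / (2·AD·AE)
  ∠DAE = 8.54°

Step 12: From AE = 12, AT = 2·√61, ET = 10, by the inverse law of cosines:
  cos(∠EAT) = (AE² + AT² - ET²) / (2·AE·AT)
  ∠EAT = 39.81°

Step 13: From DA = 14.28, DE = 3, AE = 12, by the inverse law of cosines:
  cos(∠ADE) = (DA² + DE² - AE²) / (2·DA·DE)
  ∠ADE = 36.46°

Step 14: From AS = 25.66, AT = 2·√61, ST = 14, by the inverse law of cosines:
  cos(∠SAT) = (AS² + AT² - ST²) / (2·AS·AT)
  ∠SAT = 28.19°

Step 15: From SA = 25.66, ST = 14, AT = 2·√61, by the inverse law of cosines:
  cos(∠AST) = (SA² + ST² - AT²) / (2·SA·ST)
  ∠AST = 31.81°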